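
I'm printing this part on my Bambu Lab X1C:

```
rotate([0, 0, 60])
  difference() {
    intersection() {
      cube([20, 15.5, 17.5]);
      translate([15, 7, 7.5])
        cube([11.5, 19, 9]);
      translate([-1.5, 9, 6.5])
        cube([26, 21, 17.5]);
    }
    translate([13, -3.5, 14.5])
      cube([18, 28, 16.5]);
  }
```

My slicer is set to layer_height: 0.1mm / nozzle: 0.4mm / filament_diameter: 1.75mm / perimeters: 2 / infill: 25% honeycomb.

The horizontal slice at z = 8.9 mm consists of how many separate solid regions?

1

At z = 8.9 mm: the cube (footprint 20×15.5) is included at this height; the cube at (15, 7) (footprint 11.5×19) is included at this height; the 26×21 cube at (-1.5, 9) contributes its full rectangle; After intersecting: the 11.5×19 cube at (15, 7) partially overlaps the 20×15.5 cube; clipping to the common part keeps 42.50 mm²; the 26×21 cube at (-1.5, 9) partially overlaps the running intersection; clipping to the common part keeps 32.50 mm² — 1 connected region; the cube at (13, -3.5) does not reach this height (z outside [14.5, 31]); Subtracting the remaining from the first: none of the subtracted shapes is present at this height, so the result so far is unchanged — 1 connected region; (whole slice rotated 60° about Z — lengths, areas and connectivity unchanged). The result has 1 disconnected region.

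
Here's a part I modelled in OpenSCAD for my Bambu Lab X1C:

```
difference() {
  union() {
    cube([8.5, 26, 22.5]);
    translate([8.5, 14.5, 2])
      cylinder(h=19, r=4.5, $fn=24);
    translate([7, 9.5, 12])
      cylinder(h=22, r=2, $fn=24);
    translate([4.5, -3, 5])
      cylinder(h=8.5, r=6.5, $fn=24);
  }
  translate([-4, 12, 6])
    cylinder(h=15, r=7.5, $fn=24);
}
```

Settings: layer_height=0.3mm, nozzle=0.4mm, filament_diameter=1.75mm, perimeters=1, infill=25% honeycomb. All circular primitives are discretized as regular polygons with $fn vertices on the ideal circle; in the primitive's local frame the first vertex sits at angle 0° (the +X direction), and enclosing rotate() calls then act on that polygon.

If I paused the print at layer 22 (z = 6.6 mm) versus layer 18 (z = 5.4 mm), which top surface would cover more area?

layer 18 (z = 5.4 mm)

Layer 22 (z = 6.6): the cube is present — its section is the full 8.5×26 rectangle (area 221.00 mm²); the r=4.5 cylinder at (8.5, 14.5) contributes a regular 24-gon of circumradius 4.5 (area = (24/2)·4.500²·sin(360°/24) = 62.89 mm²); the cylinder at (7, 9.5) is not intersected at this z (z outside [12, 34]); the cylinder at (4.5, -3): section is a regular 24-gon, circumradius r=6.5 (area = (24/2)·6.500²·sin(360°/24) = 131.22 mm²); Taking the union: the regions partially overlap — summed areas 415.11 mm² minus the doubly-counted overlap 56.55 mm² gives 358.56 mm² — area = 358.56 mm²; the r=7.5 cylinder at (-4, 12) gives a regular 24-gon of circumradius 7.5 (constant along its height) (area = (24/2)·7.500²·sin(360°/24) = 174.70 mm²); Taking the first minus the rest: starting from that combined region (358.56 mm²), the r=7.5 cylinder at (-4, 12) partially overlaps it — only the 30.68 mm² overlap (of its 174.70 mm²) is removed, clipping the outline — area = 327.88 mm². So its area = 327.88 mm². Layer 18 (z = 5.4): the cube (footprint 8.5×26) is included at this height (area 221.00 mm²); the cylinder at (8.5, 14.5): section is a regular 24-gon, circumradius r=4.5 (area = (24/2)·4.500²·sin(360°/24) = 62.89 mm²); the cylinder at (7, 9.5) does not reach this height (z outside [12, 34]); the r=6.5 cylinder at (4.5, -3) contributes a regular 24-gon of circumradius 6.5 (area = (24/2)·6.500²·sin(360°/24) = 131.22 mm²); Taking the union: the regions partially overlap — summed areas 415.11 mm² minus the doubly-counted overlap 56.55 mm² gives 358.56 mm² — area = 358.56 mm²; the cylinder at (-4, 12) does not reach this height (z outside [6, 21]); After the difference (first − rest): none of the subtracted shapes is present at this height, so that combined region is unchanged — area = 358.56 mm². So its area = 358.56 mm². Layer 18 is larger (358.56 vs 327.88 mm²).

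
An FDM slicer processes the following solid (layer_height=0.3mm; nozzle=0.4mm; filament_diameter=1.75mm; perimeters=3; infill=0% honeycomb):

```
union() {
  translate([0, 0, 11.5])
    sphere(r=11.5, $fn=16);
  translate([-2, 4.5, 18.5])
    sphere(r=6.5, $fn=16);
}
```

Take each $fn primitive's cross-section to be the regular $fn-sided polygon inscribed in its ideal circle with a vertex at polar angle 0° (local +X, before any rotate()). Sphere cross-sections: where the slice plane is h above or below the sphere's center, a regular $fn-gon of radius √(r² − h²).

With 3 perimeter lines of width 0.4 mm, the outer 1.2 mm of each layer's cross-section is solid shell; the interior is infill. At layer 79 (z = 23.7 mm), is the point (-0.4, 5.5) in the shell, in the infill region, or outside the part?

At z = 23.7 mm: the sphere does not reach this height (|z−center|=12.200 > r=11.5); the r=6.5 sphere at (-2, 4.5) slices to a regular 16-gon of circumradius 3.900 (√(r²−h²) with h=5.2 from center); Merging all regions: only the r=6.5 sphere at (-2, 4.5) is present, so the union is just that shape — 1 connected region. Overall, the cross-section is a single solid region. The nearest boundary edge runs (1.60, 5.99)→(0.76, 7.26); distance from the point to it = 1.94 mm. The point is inside the cross-section and 1.94 mm from the nearest boundary — more than the 1.2 mm shell width (3 × 0.4), so it's in the infill interior.

infill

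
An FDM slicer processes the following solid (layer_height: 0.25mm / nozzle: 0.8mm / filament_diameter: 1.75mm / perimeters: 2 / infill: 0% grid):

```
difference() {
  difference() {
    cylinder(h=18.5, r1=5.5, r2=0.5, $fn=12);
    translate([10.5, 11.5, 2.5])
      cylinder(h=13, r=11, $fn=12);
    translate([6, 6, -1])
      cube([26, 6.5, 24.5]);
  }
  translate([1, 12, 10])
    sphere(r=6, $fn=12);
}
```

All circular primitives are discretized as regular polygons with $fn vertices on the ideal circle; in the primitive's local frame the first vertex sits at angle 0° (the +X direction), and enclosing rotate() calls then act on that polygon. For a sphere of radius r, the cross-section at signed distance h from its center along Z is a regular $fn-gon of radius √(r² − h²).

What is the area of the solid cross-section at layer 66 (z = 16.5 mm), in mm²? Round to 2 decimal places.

3.25 mm²

At z = 16.5 mm: the cone: at t=0.892 of its height the radius interpolates to r₁+(r₂−r₁)t = 1.041, giving a regular 12-gon of that circumradius (area = (12/2)·1.041²·sin(360°/12) = 3.25 mm²); the cylinder at (10.5, 11.5) is absent (z outside [2.5, 15.5]); the cube at (6, 6) is present — its section is the full 26×6.5 rectangle (area 169.00 mm²); Subtracting the remaining from the first: starting from the cone (3.25 mm²), the 26×6.5 cube at (6, 6) misses the remaining region (no effect) — area = 3.25 mm²; the sphere at (1, 12) is absent (|z−center|=6.500 > r=6); After the difference (first − rest): none of the subtracted shapes is present at this height, so the result so far is unchanged — area = 3.25 mm². Overall, the cross-section is a single solid region. Net area = 3.25 mm².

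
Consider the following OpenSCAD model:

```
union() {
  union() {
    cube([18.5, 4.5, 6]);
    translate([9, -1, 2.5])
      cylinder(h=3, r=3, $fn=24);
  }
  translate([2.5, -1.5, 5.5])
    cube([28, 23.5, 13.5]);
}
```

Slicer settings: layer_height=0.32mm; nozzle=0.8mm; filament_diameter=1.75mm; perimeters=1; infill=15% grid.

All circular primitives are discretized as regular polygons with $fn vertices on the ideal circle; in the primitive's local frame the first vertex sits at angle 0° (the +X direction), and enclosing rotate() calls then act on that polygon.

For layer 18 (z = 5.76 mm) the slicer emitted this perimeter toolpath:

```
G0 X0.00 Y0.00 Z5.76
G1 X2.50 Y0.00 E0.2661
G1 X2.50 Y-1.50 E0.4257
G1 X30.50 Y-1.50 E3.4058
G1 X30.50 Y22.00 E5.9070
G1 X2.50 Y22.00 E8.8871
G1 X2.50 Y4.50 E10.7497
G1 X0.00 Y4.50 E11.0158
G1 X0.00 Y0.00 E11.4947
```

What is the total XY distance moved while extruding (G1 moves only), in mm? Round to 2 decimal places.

108.00 mm

Sum the Euclidean lengths of each G1 segment: total = 108.00 mm.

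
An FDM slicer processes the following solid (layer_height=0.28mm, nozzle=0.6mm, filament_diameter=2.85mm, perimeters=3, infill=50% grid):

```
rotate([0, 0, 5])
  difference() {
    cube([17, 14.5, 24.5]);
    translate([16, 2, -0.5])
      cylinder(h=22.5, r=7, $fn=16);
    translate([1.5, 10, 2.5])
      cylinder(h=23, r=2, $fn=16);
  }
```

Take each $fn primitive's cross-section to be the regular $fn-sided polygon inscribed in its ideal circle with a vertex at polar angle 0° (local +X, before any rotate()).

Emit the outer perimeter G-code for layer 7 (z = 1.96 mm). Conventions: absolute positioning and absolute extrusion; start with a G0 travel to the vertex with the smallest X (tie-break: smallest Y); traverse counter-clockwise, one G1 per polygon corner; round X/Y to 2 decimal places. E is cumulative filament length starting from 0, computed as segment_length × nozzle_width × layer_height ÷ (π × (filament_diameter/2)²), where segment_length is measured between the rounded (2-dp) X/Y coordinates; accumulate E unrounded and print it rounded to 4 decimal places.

G0 X-1.26 Y14.44 Z1.96
G1 X0.00 Y0.00 E0.3817
G1 X9.36 Y0.82 E0.6292
G1 X8.79 Y2.78 E0.6829
G1 X9.09 Y5.49 E0.7547
G1 X10.40 Y7.89 E0.8267
G1 X12.53 Y9.60 E0.8987
G1 X15.15 Y10.36 E0.9705
G1 X16.17 Y10.25 E0.9975
G1 X15.67 Y15.93 E1.1477
G1 X-1.26 Y14.44 E1.5952

At z = 1.96 mm: the 17×14.5 cube contributes its full rectangle; the r=7 cylinder at (16, 2) gives a regular 16-gon of circumradius 7 (constant along its height); the cylinder at (1.5, 10) is not intersected at this z (z outside [2.5, 25.5]); Subtracting the remaining from the first: starting from the 17×14.5 cube, the r=7 cylinder at (16, 2) partially overlaps it — only the 60.01 mm² overlap (of its 150.01 mm²) is removed, clipping the outline — 1 connected region; (whole slice rotated 5° about Z — lengths, areas and connectivity unchanged). The outline is a single polygon with 10 vertices. Extrusion per mm of travel: 0.6 × 0.28 / (π × 1.425²) = 0.026335. Accumulating E over each segment gives final E = 1.5952.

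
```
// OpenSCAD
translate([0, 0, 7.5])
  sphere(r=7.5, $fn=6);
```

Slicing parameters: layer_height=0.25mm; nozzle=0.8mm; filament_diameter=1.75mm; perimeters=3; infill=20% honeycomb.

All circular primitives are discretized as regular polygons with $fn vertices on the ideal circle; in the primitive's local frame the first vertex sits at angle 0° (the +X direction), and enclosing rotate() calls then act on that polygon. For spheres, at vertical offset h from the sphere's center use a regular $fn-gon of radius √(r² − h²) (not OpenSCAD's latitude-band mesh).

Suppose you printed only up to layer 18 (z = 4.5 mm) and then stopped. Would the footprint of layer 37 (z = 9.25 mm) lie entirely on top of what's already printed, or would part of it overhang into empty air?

part overhangs

Compare the two slices. At z = 4.5: the r=7.5 sphere slices to a regular 6-gon of circumradius 6.874 (√(r²−h²) with h=3 from center) (area = (6/2)·6.874²·sin(360°/6) = 122.76 mm²). At z = 9.25: the r=7.5 sphere slices to a regular 6-gon of circumradius 7.293 (√(r²−h²) with h=1.75 from center) (area = (6/2)·7.293²·sin(360°/6) = 138.19 mm²). Checking containment: at z = 9.25 the cross-section extends beyond the z = 4.5 cross-section by about 15.43 mm².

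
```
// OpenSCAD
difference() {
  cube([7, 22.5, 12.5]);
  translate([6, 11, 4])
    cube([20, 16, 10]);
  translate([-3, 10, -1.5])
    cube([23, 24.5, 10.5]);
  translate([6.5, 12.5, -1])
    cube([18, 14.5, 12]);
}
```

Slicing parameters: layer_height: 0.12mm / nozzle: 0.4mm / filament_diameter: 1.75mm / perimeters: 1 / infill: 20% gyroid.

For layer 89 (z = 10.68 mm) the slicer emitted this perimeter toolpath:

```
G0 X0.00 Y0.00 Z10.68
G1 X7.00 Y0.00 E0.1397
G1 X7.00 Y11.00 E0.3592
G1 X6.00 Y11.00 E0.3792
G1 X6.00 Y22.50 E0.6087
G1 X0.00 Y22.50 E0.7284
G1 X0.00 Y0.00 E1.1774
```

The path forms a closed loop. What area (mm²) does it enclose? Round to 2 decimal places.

Apply the shoelace formula to the sequence of (X, Y) vertices; enclosed area = 146.00 mm².

146.00 mm²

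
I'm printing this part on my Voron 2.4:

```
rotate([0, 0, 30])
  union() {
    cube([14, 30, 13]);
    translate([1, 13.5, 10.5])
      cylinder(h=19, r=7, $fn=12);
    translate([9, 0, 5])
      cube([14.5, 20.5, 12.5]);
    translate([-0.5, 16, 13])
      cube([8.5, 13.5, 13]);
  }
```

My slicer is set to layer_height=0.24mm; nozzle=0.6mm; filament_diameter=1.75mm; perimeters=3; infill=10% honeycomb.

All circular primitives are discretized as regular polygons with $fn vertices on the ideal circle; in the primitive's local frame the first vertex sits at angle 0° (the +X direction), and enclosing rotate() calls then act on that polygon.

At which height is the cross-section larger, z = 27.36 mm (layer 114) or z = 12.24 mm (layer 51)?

Layer 114 (z = 27.36): the cube does not reach this height (z outside [0, 13]); the cylinder at (1, 13.5): section is a regular 12-gon, circumradius r=7 (area = (12/2)·7.000²·sin(360°/12) = 147.00 mm²); the cube at (9, 0) does not reach this height (z outside [5, 17.5]); the cube at (-0.5, 16) is not intersected at this z (z outside [13, 26]); Taking the union: only the r=7 cylinder at (1, 13.5) is present, so the union is just that shape — area = 147.00 mm²; (whole slice rotated 30° about Z — lengths, areas and connectivity unchanged). So its area = 147.00 mm². Layer 51 (z = 12.24): the cube is present — its section is the full 14×30 rectangle (area 420.00 mm²); the r=7 cylinder at (1, 13.5) contributes a regular 12-gon of circumradius 7 (area = (12/2)·7.000²·sin(360°/12) = 147.00 mm²); the cube at (9, 0) is present — its section is the full 14.5×20.5 rectangle (area 297.25 mm²); the cube at (-0.5, 16) is not intersected at this z (z outside [13, 26]); Combining (union): the regions partially overlap — summed areas 864.25 mm² minus the doubly-counted overlap 189.73 mm² gives 674.52 mm² — area = 674.52 mm²; (whole slice rotated 30° about Z — lengths, areas and connectivity unchanged). So its area = 674.52 mm². Layer 51 is larger (674.52 vs 147.00 mm²).

layer 51 (z = 12.24 mm)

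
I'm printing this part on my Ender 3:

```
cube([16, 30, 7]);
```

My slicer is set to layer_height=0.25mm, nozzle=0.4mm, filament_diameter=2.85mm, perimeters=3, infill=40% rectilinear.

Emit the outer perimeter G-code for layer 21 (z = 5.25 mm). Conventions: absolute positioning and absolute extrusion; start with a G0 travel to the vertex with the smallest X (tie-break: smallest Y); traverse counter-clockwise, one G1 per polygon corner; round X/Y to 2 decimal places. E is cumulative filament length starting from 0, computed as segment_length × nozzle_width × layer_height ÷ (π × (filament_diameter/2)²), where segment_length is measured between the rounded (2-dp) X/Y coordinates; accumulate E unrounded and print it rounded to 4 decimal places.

At z = 5.25 mm: the cube is present — its section is the full 16×30 rectangle. The outline is a single polygon with 4 vertices. Extrusion per mm of travel: 0.4 × 0.25 / (π × 1.425²) = 0.015675. Accumulating E over each segment gives final E = 1.4421.

G0 X0.00 Y0.00 Z5.25
G1 X16.00 Y0.00 E0.2508
G1 X16.00 Y30.00 E0.7211
G1 X0.00 Y30.00 E0.9719
G1 X0.00 Y0.00 E1.4421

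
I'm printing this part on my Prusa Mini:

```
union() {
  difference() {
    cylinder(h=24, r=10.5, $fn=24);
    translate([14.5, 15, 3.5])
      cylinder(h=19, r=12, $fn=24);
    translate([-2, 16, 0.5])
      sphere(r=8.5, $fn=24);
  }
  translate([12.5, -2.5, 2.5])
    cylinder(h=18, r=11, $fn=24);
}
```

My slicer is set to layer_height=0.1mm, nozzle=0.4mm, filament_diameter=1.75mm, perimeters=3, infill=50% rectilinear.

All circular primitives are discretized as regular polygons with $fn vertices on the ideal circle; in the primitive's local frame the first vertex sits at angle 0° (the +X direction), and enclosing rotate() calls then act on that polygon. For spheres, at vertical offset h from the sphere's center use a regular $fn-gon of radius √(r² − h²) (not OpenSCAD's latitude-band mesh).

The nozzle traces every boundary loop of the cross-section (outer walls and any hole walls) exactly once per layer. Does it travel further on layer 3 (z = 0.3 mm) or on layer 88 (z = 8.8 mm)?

layer 88 (z = 8.8 mm)

Layer 3 (z = 0.3): the cylinder: section is a regular 24-gon, circumradius r=10.5 (perimeter = 2·24·10.500·sin(180°/24) = 65.79 mm); the cylinder at (14.5, 15) is absent (z outside [3.5, 22.5]); the sphere at (-2, 16): section is a regular 24-gon, circumradius = √(r²−h²) = √(8.5²−0.2²) = 8.498 (perimeter = 2·24·8.498·sin(180°/24) = 53.24 mm); Subtracting the remaining from the first: starting from the r=10.5 cylinder, the r=8.5 sphere at (-2, 16) partially overlaps it — only the 18.30 mm² overlap (of its 224.27 mm²) is removed, clipping the outline — boundary = 65.99 mm; the cylinder at (12.5, -2.5) does not reach this height (z outside [2.5, 20.5]); Combining (union): only the result so far is present, so the union is just that shape — boundary = 65.99 mm. So its perimeter = 65.99 mm. Layer 88 (z = 8.8): the cylinder: section is a regular 24-gon, circumradius r=10.5 (perimeter = 2·24·10.500·sin(180°/24) = 65.79 mm); the cylinder at (14.5, 15): section is a regular 24-gon, circumradius r=12 (perimeter = 2·24·12.000·sin(180°/24) = 75.18 mm); the r=8.5 sphere at (-2, 16) contributes a regular 24-gon of circumradius √(8.5²−8.3²) = 1.833 (perimeter = 2·24·1.833·sin(180°/24) = 11.48 mm); After the difference (first − rest): starting from the r=10.5 cylinder, the r=12 cylinder at (14.5, 15) partially overlaps it — only the 8.19 mm² overlap (of its 447.24 mm²) is removed, clipping the outline; the r=8.5 sphere at (-2, 16) misses the remaining region (no effect) — boundary = 65.73 mm; the r=11 cylinder at (12.5, -2.5) contributes a regular 24-gon of circumradius 11 (perimeter = 2·24·11.000·sin(180°/24) = 68.92 mm); Merging all regions: the regions partially overlap (shared area 99.64 mm²), so the edge portions inside another operand are dropped and the merged outline is re-measured after clipping — boundary = 95.99 mm. So its perimeter = 95.99 mm. Layer 88 is larger (95.99 vs 65.99 mm).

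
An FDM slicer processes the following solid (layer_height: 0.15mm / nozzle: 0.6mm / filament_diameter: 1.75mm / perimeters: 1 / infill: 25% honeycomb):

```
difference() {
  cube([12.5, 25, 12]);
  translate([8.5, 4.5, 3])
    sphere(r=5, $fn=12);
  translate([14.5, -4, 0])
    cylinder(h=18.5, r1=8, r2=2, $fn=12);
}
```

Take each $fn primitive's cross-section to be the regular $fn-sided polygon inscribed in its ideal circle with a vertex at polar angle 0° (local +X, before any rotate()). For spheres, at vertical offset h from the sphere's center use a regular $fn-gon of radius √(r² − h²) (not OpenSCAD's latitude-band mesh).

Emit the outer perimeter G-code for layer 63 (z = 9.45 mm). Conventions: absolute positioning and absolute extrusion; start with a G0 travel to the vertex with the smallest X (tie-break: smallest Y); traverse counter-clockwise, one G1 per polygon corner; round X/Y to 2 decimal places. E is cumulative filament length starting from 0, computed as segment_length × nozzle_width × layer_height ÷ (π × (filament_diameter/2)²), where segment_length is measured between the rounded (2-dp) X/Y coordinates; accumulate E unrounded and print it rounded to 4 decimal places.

G0 X0.00 Y0.00 Z9.45
G1 X11.76 Y0.00 E0.4400
G1 X12.03 Y0.27 E0.4543
G1 X12.50 Y0.40 E0.4726
G1 X12.50 Y25.00 E1.3930
G1 X0.00 Y25.00 E1.8608
G1 X0.00 Y0.00 E2.7962

At z = 9.45 mm: the cube (footprint 12.5×25) is included at this height; the sphere at (8.5, 4.5) is not intersected at this z (|z−center|=6.450 > r=5); the cone at (14.5, -4) (r1=8→r2=2) has section circumradius 4.935 here — a regular 12-gon; Taking the first minus the rest: starting from the 12.5×25 cube, the cone at (14.5, -4) partially overlaps it — only the 0.19 mm² overlap (of its 73.07 mm²) is removed, clipping the outline — 1 connected region. The outline is a single polygon with 6 vertices. Extrusion per mm of travel: 0.6 × 0.15 / (π × 0.875²) = 0.037418. Accumulating E over each segment gives final E = 2.7962.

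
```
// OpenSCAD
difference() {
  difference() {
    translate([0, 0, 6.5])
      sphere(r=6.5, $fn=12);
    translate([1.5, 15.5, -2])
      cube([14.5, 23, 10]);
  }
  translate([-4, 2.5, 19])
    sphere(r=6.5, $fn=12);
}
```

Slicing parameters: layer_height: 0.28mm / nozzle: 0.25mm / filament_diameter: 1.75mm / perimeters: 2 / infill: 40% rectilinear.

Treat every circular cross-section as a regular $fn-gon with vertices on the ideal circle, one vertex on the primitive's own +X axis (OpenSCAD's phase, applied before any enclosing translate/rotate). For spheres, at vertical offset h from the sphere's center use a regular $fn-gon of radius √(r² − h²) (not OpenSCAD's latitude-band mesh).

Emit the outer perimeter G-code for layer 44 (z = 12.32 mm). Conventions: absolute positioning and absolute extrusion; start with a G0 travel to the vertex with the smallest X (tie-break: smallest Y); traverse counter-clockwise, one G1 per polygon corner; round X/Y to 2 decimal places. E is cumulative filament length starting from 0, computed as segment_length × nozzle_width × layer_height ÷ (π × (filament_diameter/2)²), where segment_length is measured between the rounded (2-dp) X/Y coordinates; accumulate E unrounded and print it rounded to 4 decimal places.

At z = 12.32 mm: the r=6.5 sphere contributes a regular 12-gon of circumradius √(6.5²−5.82²) = 2.894; the cube at (1.5, 15.5) does not reach this height (z outside [-2, 8]); After the difference (first − rest): none of the subtracted shapes is present at this height, so the r=6.5 sphere is unchanged — 1 connected region; the sphere at (-4, 2.5) is absent (|z−center|=6.680 > r=6.5); After the difference (first − rest): none of the subtracted shapes is present at this height, so that combined region is unchanged — 1 connected region. The outline is a single polygon with 12 vertices. Extrusion per mm of travel: 0.25 × 0.28 / (π × 0.875²) = 0.029103. Accumulating E over each segment gives final E = 0.5235.

G0 X-2.89 Y0.00 Z12.32
G1 X-2.51 Y-1.45 E0.0436
G1 X-1.45 Y-2.51 E0.0873
G1 X0.00 Y-2.89 E0.1309
G1 X1.45 Y-2.51 E0.1745
G1 X2.51 Y-1.45 E0.2181
G1 X2.89 Y0.00 E0.2617
G1 X2.51 Y1.45 E0.3054
G1 X1.45 Y2.51 E0.3490
G1 X0.00 Y2.89 E0.3926
G1 X-1.45 Y2.51 E0.4362
G1 X-2.51 Y1.45 E0.4799
G1 X-2.89 Y0.00 E0.5235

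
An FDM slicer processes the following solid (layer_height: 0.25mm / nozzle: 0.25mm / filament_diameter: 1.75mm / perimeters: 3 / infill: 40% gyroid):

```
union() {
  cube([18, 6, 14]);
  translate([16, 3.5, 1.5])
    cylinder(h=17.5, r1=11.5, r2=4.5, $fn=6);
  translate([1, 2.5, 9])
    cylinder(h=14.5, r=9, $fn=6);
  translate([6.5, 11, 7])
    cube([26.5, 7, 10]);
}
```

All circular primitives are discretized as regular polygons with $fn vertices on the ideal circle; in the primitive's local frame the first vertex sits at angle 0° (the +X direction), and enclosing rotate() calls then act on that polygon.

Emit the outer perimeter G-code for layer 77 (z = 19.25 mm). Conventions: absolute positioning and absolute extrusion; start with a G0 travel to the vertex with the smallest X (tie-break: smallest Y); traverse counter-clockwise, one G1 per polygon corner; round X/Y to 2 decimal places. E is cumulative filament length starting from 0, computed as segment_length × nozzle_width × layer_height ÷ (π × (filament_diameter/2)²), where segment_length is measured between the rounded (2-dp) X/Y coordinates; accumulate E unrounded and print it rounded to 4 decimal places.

At z = 19.25 mm: the cube does not reach this height (z outside [0, 14]); the cone at (16, 3.5) is absent (z outside [1.5, 19]); the r=9 cylinder at (1, 2.5) gives a regular 6-gon of circumradius 9 (constant along its height); the cube at (6.5, 11) does not reach this height (z outside [7, 17]); Taking the union: only the r=9 cylinder at (1, 2.5) is present, so the union is just that shape — 1 connected region. The outline is a single polygon with 6 vertices. Extrusion per mm of travel: 0.25 × 0.25 / (π × 0.875²) = 0.025984. Accumulating E over each segment gives final E = 1.4028.

G0 X-8.00 Y2.50 Z19.25
G1 X-3.50 Y-5.29 E0.2338
G1 X5.50 Y-5.29 E0.4676
G1 X10.00 Y2.50 E0.7014
G1 X5.50 Y10.29 E0.9352
G1 X-3.50 Y10.29 E1.1690
G1 X-8.00 Y2.50 E1.4028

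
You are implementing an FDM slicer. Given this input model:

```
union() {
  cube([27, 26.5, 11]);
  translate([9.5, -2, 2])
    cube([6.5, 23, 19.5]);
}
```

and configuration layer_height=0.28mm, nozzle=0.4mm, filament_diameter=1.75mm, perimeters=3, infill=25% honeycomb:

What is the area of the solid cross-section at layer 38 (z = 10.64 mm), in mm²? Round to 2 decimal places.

At z = 10.64 mm: the cube (footprint 27×26.5) is included at this height (area 715.50 mm²); the cube at (9.5, -2) is present — its section is the full 6.5×23 rectangle (area 149.50 mm²); Combining (union): the regions partially overlap — summed areas 865.00 mm² minus the doubly-counted overlap 136.50 mm² gives 728.50 mm² — area = 728.50 mm². Overall, the cross-section is a single solid region. Net area = 728.50 mm².

728.50 mm²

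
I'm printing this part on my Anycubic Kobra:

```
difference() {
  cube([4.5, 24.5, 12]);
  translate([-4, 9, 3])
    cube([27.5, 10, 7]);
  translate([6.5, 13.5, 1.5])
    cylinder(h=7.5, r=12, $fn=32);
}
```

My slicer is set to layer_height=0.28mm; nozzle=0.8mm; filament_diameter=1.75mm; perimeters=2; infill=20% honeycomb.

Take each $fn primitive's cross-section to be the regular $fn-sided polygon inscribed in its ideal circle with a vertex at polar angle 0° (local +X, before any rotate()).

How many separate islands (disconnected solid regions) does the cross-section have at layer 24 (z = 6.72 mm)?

At z = 6.72 mm: the cube is present — its section is the full 4.5×24.5 rectangle; the cube at (-4, 9) (footprint 27.5×10) is included at this height; the r=12 cylinder at (6.5, 13.5) gives a regular 32-gon of circumradius 12 (constant along its height); Subtracting the remaining from the first: starting from the 4.5×24.5 cube, the 27.5×10 cube at (-4, 9) partially overlaps it — only the 45.00 mm² overlap (of its 275.00 mm²) is removed, clipping the outline; the r=12 cylinder at (6.5, 13.5) partially overlaps it — only the 53.61 mm² overlap (of its 449.49 mm²) is removed, clipping the outline — 2 connected regions. Overall, the cross-section has 2 separate islands. Island count = 2.

2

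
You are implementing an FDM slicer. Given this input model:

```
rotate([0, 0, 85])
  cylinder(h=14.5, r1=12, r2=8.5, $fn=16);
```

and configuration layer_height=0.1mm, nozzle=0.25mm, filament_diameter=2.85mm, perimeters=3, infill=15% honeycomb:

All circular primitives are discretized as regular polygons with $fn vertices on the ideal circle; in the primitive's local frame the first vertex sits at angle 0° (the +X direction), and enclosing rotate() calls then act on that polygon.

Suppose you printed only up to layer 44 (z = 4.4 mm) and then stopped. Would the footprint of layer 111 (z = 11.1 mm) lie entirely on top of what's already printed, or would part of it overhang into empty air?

Compare the two slices. At z = 4.4: the cone contributes a regular 16-gon of circumradius 10.938 (interpolated between r1=12 and r2=8.5 at t=0.303) (area = (16/2)·10.938²·sin(360°/16) = 366.27 mm²); (whole slice rotated 85° about Z — lengths, areas and connectivity unchanged). At z = 11.1: the cone (r1=12→r2=8.5) has section circumradius 9.321 here — a regular 16-gon (area = (16/2)·9.321²·sin(360°/16) = 265.97 mm²); (rotated 85° about Z; rotation is an isometry so areas/perimeters/island counts are preserved). Checking containment: the cross-section at z = 11.1 is a subset of the cross-section at z = 4.4.

entirely on top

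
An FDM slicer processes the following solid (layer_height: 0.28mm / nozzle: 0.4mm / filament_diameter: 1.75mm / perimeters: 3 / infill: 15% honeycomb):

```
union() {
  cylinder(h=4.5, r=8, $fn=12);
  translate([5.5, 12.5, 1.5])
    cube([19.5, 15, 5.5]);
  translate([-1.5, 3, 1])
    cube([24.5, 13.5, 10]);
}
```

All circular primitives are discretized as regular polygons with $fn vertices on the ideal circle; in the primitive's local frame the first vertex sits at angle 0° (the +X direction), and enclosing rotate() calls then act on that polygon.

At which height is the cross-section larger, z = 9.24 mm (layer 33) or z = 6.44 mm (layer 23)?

Layer 33 (z = 9.24): the cylinder does not reach this height (z outside [0, 4.5]); the cube at (5.5, 12.5) is not intersected at this z (z outside [1.5, 7]); the cube at (-1.5, 3) (footprint 24.5×13.5) is included at this height (area 330.75 mm²); Merging all regions: only the 24.5×13.5 cube at (-1.5, 3) is present, so the union is just that shape — area = 330.75 mm². So its area = 330.75 mm². Layer 23 (z = 6.44): the cylinder does not reach this height (z outside [0, 4.5]); the cube at (5.5, 12.5) (footprint 19.5×15) is included at this height (area 292.50 mm²); the cube at (-1.5, 3) is present — its section is the full 24.5×13.5 rectangle (area 330.75 mm²); Merging all regions: the regions partially overlap — summed areas 623.25 mm² minus the doubly-counted overlap 70.00 mm² gives 553.25 mm² — area = 553.25 mm². So its area = 553.25 mm². Layer 23 is larger (553.25 vs 330.75 mm²).

layer 23 (z = 6.44 mm)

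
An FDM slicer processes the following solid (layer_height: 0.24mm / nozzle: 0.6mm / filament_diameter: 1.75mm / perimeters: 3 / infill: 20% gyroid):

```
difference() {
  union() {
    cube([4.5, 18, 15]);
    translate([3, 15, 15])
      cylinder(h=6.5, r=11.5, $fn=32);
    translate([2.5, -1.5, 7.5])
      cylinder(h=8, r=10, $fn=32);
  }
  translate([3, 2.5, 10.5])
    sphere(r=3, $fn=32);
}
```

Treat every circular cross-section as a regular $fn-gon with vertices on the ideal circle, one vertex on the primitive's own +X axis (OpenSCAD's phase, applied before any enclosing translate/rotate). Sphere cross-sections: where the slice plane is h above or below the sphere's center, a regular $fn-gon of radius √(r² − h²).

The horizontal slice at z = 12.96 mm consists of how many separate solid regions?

1

At z = 12.96 mm: the cube (footprint 4.5×18) is included at this height; the cylinder at (3, 15) is not intersected at this z (z outside [15, 21.5]); the r=10 cylinder at (2.5, -1.5) contributes a regular 32-gon of circumradius 10; Taking the union: the regions partially overlap (shared area 37.71 mm²), so overlapping operands fuse into one piece — 1 connected region; the r=3 sphere at (3, 2.5) slices to a regular 32-gon of circumradius 1.717 (√(r²−h²) with h=2.46 from center); Subtracting the remaining from the first: starting from the result so far, the r=3 sphere at (3, 2.5) lies wholly inside it (removes its full 9.20 mm² and its 10.77 mm outline becomes a hole wall) — 1 connected region with 1 hole. The result has 1 disconnected region.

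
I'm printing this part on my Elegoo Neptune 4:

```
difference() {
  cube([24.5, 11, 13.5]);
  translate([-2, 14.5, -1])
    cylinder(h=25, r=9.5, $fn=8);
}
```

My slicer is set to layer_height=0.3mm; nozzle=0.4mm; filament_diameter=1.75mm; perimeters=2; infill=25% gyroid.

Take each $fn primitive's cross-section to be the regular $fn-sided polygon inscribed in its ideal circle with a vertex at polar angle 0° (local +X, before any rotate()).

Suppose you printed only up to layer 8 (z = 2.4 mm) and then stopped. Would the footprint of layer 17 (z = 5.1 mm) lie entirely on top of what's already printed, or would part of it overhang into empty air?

entirely on top

Compare the two slices. At z = 2.4: the 24.5×11 cube contributes its full rectangle (area 269.50 mm²); the cylinder at (-2, 14.5): section is a regular 8-gon, circumradius r=9.5 (area = (8/2)·9.500²·sin(360°/8) = 255.27 mm²); Subtracting the remaining from the first: starting from the 24.5×11 cube (269.50 mm²), the r=9.5 cylinder at (-2, 14.5) partially overlaps it — only the 21.93 mm² overlap (of its 255.27 mm²) is removed, clipping the outline — area = 247.57 mm². At z = 5.1: the 24.5×11 cube contributes its full rectangle (area 269.50 mm²); the r=9.5 cylinder at (-2, 14.5) gives a regular 8-gon of circumradius 9.5 (constant along its height) (area = (8/2)·9.500²·sin(360°/8) = 255.27 mm²); After the difference (first − rest): starting from the 24.5×11 cube (269.50 mm²), the r=9.5 cylinder at (-2, 14.5) partially overlaps it — only the 21.93 mm² overlap (of its 255.27 mm²) is removed, clipping the outline — area = 247.57 mm². Checking containment: the cross-section at z = 5.1 is a subset of the cross-section at z = 2.4.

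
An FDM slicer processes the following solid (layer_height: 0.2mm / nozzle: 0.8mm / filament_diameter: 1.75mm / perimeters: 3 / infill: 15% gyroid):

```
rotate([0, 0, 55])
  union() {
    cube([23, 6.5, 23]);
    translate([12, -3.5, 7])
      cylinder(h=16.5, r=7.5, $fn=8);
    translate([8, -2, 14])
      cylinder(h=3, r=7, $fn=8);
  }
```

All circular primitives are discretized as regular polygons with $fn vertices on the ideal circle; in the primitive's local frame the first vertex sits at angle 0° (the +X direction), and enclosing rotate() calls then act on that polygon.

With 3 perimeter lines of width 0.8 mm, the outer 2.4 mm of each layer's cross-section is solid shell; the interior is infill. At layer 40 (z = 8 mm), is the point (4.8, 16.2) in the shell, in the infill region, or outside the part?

shell

At z = 8 mm: the 23×6.5 cube contributes its full rectangle; the r=7.5 cylinder at (12, -3.5) contributes a regular 8-gon of circumradius 7.5; the cylinder at (8, -2) is absent (z outside [14, 17]); Merging all regions: the regions partially overlap (shared area 32.12 mm²), so overlapping operands fuse into one piece — 1 connected region; (whole slice rotated 55° about Z — lengths, areas and connectivity unchanged). Overall, the cross-section is a single solid region. Undo the 55° rotation: the query point maps to (16.023, 5.360) in the un-rotated model frame. The nearest boundary edge runs (0.00, 6.50)→(23.00, 6.50); distance from the point to it = 1.14 mm. The point is inside the cross-section, 1.14 mm from the nearest boundary — within the 2.4 mm shell band (3 × 0.8).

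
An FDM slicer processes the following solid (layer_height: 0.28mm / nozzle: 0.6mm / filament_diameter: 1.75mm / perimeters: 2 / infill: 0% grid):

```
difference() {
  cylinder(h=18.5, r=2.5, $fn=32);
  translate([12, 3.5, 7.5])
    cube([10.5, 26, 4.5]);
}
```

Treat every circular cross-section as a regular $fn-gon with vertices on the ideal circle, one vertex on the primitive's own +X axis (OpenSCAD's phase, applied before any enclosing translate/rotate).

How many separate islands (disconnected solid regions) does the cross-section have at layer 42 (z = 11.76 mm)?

At z = 11.76 mm: the r=2.5 cylinder contributes a regular 32-gon of circumradius 2.5; the cube at (12, 3.5) (footprint 10.5×26) is included at this height; After the difference (first − rest): starting from the r=2.5 cylinder, the 10.5×26 cube at (12, 3.5) misses the remaining region (no effect) — 1 connected region. Overall, the cross-section is a single solid region. Island count = 1.

1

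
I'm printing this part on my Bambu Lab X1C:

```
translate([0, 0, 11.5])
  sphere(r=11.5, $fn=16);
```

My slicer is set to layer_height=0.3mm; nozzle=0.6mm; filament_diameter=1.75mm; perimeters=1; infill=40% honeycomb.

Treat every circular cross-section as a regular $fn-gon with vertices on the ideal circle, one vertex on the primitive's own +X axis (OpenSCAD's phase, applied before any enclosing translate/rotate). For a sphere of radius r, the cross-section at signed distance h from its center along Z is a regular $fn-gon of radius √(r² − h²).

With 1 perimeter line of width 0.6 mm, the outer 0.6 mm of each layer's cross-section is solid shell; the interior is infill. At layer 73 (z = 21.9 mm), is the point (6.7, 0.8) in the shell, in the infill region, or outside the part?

At z = 21.9 mm: the r=11.5 sphere slices to a regular 16-gon of circumradius 4.908 (√(r²−h²) with h=10.4 from center). Overall, the cross-section is a single solid region. The nearest boundary edge runs (4.91, 0.00)→(4.53, 1.88); distance from the point to it = 1.91 mm. The point is not inside any of the regions above, so it lies outside the cross-section (1.91 mm from the nearest boundary).

outside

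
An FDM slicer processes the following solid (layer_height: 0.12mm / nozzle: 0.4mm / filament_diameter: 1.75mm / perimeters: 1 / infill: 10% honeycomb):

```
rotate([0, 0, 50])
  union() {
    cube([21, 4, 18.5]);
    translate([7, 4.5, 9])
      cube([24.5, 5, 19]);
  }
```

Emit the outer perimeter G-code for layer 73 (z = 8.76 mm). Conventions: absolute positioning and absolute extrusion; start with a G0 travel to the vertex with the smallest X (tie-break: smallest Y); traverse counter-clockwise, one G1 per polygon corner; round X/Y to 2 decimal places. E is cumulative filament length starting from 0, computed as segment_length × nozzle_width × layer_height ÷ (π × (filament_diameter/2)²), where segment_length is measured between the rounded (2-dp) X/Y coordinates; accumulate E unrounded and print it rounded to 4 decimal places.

At z = 8.76 mm: the 21×4 cube contributes its full rectangle; the cube at (7, 4.5) does not reach this height (z outside [9, 28]); Taking the union: only the 21×4 cube is present, so the union is just that shape — 1 connected region; (whole slice rotated 50° about Z — lengths, areas and connectivity unchanged). The outline is a single polygon with 4 vertices. Extrusion per mm of travel: 0.4 × 0.12 / (π × 0.875²) = 0.019956. Accumulating E over each segment gives final E = 0.9978.

G0 X-3.06 Y2.57 Z8.76
G1 X0.00 Y0.00 E0.0797
G1 X13.50 Y16.09 E0.4989
G1 X10.43 Y18.66 E0.5788
G1 X-3.06 Y2.57 E0.9978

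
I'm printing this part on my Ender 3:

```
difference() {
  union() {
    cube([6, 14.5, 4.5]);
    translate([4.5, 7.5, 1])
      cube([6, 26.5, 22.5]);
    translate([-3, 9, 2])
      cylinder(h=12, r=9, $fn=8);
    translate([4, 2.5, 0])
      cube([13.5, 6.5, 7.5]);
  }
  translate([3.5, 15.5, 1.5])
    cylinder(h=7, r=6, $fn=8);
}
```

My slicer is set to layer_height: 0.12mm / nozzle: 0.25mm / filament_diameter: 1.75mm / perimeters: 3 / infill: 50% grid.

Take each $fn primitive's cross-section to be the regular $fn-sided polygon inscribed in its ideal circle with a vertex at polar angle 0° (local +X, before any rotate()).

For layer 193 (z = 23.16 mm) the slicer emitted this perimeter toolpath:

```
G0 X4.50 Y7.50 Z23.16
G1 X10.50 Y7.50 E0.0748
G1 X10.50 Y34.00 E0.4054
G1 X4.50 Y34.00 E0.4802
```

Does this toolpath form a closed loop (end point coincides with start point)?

no

Start point (G0): (4.50, 7.50). End point (last G1): the path does not return to the start — open.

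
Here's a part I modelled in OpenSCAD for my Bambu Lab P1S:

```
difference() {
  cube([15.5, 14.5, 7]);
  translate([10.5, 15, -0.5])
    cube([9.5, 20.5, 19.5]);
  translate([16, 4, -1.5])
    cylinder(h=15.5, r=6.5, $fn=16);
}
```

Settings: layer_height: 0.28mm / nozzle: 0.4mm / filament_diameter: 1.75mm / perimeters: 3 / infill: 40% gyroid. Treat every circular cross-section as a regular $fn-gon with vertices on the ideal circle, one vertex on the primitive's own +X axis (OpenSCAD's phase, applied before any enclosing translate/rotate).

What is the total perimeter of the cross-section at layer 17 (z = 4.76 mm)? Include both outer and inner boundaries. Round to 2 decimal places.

At z = 4.76 mm: the cube is present — its section is the full 15.5×14.5 rectangle (perimeter 60.00 mm); the 9.5×20.5 cube at (10.5, 15) contributes its full rectangle (perimeter 60.00 mm); the cylinder at (16, 4): section is a regular 16-gon, circumradius r=6.5 (perimeter = 2·16·6.500·sin(180°/16) = 40.58 mm); After the difference (first − rest): starting from the 15.5×14.5 cube, the 9.5×20.5 cube at (10.5, 15) misses the remaining region (no effect); the r=6.5 cylinder at (16, 4) partially overlaps it — only the 50.98 mm² overlap (of its 129.35 mm²) is removed, clipping the outline — boundary = 59.10 mm. Overall, the cross-section is a single solid region. Total boundary length (outer) = 59.10 mm.

59.10 mm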